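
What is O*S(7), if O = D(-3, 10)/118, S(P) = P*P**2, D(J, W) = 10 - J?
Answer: 4459/118 ≈ 37.788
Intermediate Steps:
S(P) = P**3
O = 13/118 (O = (10 - 1*(-3))/118 = (10 + 3)*(1/118) = 13*(1/118) = 13/118 ≈ 0.11017)
O*S(7) = (13/118)*7**3 = (13/118)*343 = 4459/118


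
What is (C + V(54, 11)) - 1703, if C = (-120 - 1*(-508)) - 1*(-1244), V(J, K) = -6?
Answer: -77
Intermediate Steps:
C = 1632 (C = (-120 + 508) + 1244 = 388 + 1244 = 1632)
(C + V(54, 11)) - 1703 = (1632 - 6) - 1703 = 1626 - 1703 = -77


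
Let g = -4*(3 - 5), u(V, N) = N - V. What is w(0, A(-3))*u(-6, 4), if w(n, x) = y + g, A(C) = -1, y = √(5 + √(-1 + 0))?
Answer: 80 + 10*√(5 + I) ≈ 102.47 + 2.2251*I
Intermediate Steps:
y = √(5 + I) (y = √(5 + √(-1)) = √(5 + I) ≈ 2.2471 + 0.22251*I)
g = 8 (g = -4*(-2) = 8)
w(n, x) = 8 + √(5 + I) (w(n, x) = √(5 + I) + 8 = 8 + √(5 + I))
w(0, A(-3))*u(-6, 4) = (8 + √(5 + I))*(4 - 1*(-6)) = (8 + √(5 + I))*(4 + 6) = (8 + √(5 + I))*10 = 80 + 10*√(5 + I)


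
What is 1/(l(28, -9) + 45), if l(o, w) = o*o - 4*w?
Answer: 1/865 ≈ 0.0011561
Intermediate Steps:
l(o, w) = o**2 - 4*w
1/(l(28, -9) + 45) = 1/((28**2 - 4*(-9)) + 45) = 1/((784 + 36) + 45) = 1/(820 + 45) = 1/865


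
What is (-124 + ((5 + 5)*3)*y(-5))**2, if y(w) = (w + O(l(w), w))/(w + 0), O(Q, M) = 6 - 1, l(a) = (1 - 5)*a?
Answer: 15376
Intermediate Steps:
l(a) = -4*a
O(Q, M) = 5
y(w) = (5 + w)/w (y(w) = (w + 5)/(w + 0) = (5 + w)/w)
(-124 + ((5 + 5)*3)*y(-5))**2 = (-124 + ((5 + 5)*3)*((5 - 5)/(-5)))**2 = (-124 + (10*3)*(-1/5*0))**2 = (-124 + 30*0)**2 = (-124 + 0)**2 = (-124)**2 = 15376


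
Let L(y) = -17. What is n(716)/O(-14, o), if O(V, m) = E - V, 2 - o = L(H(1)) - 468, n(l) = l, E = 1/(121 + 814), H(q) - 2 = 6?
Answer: 669460/13091 ≈ 51.139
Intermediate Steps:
H(q) = 8 (H(q) = 2 + 6 = 8)
E = 1/935 ≈ 0.0010695
o = 487 (o = 2 - (-17 - 468) = 2 - 1*(-485) = 2 + 485 = 487)
O(V, m) = 1/935 - V
n(716)/O(-14, o) = 716/(1/935 - 1*(-14)) = 716/(1/935 + 14) = 716/(13091/935) = 716*(935/13091) = 669460/13091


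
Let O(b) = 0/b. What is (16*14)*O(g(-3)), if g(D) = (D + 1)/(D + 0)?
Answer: 0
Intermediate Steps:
g(D) = (1 + D)/D
O(b) = 0
(16*14)*O(g(-3)) = (16*14)*0 = 224*0 = 0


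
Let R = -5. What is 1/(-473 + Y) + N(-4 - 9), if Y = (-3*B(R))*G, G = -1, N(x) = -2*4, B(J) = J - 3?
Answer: -3977/497 ≈ -8.0020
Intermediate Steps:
B(J) = -3 + J
N(x) = -8
Y = -24 (Y = -3*(-3 - 5)*(-1) = -3*(-8)*(-1) = 24*(-1) = -24)
1/(-473 + Y) + N(-4 - 9) = 1/(-473 - 24) - 8 = 1/(-497) - 8 = -1/497 - 8 = -3977/497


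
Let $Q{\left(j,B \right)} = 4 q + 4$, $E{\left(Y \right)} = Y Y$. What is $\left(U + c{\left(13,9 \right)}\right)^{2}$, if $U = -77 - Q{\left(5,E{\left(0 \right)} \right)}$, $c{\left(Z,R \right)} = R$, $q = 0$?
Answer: $5184$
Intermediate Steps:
$E{\left(Y \right)} = Y^{2}$
$Q{\left(j,B \right)} = 4$ ($Q{\left(j,B \right)} = 4 \cdot 0 + 4 = 0 + 4 = 4$)
$U = -81$ ($U = -77 - 4 = -81$)
$\left(U + c{\left(13,9 \right)}\right)^{2} = \left(-81 + 9\right)^{2} = \left(-72\right)^{2} = 5184$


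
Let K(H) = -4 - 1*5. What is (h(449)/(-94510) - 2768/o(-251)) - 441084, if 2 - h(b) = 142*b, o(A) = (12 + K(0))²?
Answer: -187721334718/425295 ≈ -4.4139e+5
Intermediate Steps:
K(H) = -9 (K(H) = -4 - 5 = -9)
o(A) = 9 (o(A) = (12 - 9)² = 3² = 9)
h(b) = 2 - 142*b
(h(449)/(-94510) - 2768/o(-251)) - 441084 = ((2 - 142*449)/(-94510) - 2768/9) - 441084 = ((2 - 63758)*(-1/94510) - 2768*⅑) - 441084 = (-63756*(-1/94510) - 2768/9) - 441084 = (31878/47255 - 2768/9) - 441084 = -130514938/425295 - 441084 = -187721334718/425295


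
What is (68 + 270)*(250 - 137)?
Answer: 38194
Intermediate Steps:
(68 + 270)*(250 - 137) = 338*113 = 38194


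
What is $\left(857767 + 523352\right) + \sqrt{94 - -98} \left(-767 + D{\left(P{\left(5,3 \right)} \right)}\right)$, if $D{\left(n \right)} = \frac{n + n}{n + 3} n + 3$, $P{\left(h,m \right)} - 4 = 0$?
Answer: $1381119 - \frac{42528 \sqrt{3}}{7} \approx 1.3706 \cdot 10^{6}$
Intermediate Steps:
$P{\left(h,m \right)} = 4$ ($P{\left(h,m \right)} = 4 + 0 = 4$)
$D{\left(n \right)} = 3 + \frac{2 n^{2}}{3 + n}$ ($D{\left(n \right)} = \frac{2 n}{3 + n} n + 3 = \frac{2 n^{2}}{3 + n} + 3 = 3 + \frac{2 n^{2}}{3 + n}$)
$\left(857767 + 523352\right) + \sqrt{94 - -98} \left(-767 + D{\left(P{\left(5,3 \right)} \right)}\right) = \left(857767 + 523352\right) + \sqrt{94 - -98} \left(-767 + \frac{9 + 2 \cdot 4^{2} + 3 \cdot 4}{3 + 4}\right) = 1381119 + \sqrt{94 + 98} \left(-767 + \frac{9 + 2 \cdot 16 + 12}{7}\right) = 1381119 + \sqrt{192} \left(-767 + \frac{9 + 32 + 12}{7}\right) = 1381119 + 8 \sqrt{3} \left(-767 + \frac{1}{7} \cdot 53\right) = 1381119 + 8 \sqrt{3} \left(-767 + \frac{53}{7}\right) = 1381119 + 8 \sqrt{3} \left(- \frac{5316}{7}\right) = 1381119 - \frac{42528 \sqrt{3}}{7}$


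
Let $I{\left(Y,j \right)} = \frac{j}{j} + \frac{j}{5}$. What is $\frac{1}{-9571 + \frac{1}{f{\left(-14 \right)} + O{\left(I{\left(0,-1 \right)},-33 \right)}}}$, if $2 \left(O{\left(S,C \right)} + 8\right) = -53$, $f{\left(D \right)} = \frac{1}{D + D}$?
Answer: $- \frac{967}{9255185} \approx -0.00010448$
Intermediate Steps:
$f{\left(D \right)} = \frac{1}{2 D}$
$I{\left(Y,j \right)} = 1 + \frac{j}{5}$ ($I{\left(Y,j \right)} = 1 + j \frac{1}{5} = 1 + \frac{j}{5}$)
$O{\left(S,C \right)} = - \frac{69}{2}$ ($O{\left(S,C \right)} = -8 + \frac{1}{2} \left(-53\right) = -8 - \frac{53}{2} = - \frac{69}{2}$)
$\frac{1}{-9571 + \frac{1}{f{\left(-14 \right)} + O{\left(I{\left(0,-1 \right)},-33 \right)}}} = \frac{1}{-9571 + \frac{1}{\frac{1}{2 \left(-14\right)} - \frac{69}{2}}} = \frac{1}{-9571 + \frac{1}{\frac{1}{2} \left(- \frac{1}{14}\right) - \frac{69}{2}}} = \frac{1}{-9571 + \frac{1}{- \frac{1}{28} - \frac{69}{2}}} = \frac{1}{-9571 + \frac{1}{- \frac{967}{28}}} = \frac{1}{-9571 - \frac{28}{967}} = \frac{1}{- \frac{9255185}{967}} = - \frac{967}{9255185}$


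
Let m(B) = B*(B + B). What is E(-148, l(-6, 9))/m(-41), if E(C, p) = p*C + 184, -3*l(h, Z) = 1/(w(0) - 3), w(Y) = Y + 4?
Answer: 350/5043 ≈ 0.069403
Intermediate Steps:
w(Y) = 4 + Y
l(h, Z) = -1/3 (l(h, Z) = -1/(3*((4 + 0) - 3)) = -1/(3*(4 - 3)) = -1/3/1 = -1/3*1 = -1/3)
E(C, p) = 184 + C*p (E(C, p) = C*p + 184 = 184 + C*p)
m(B) = 2*B**2 (m(B) = B*(2*B) = 2*B**2)
E(-148, l(-6, 9))/m(-41) = (184 - 148*(-1/3))/((2*(-41)**2)) = (184 + 148/3)/((2*1681)) = (700/3)/3362 = (700/3)*(1/3362) = 350/5043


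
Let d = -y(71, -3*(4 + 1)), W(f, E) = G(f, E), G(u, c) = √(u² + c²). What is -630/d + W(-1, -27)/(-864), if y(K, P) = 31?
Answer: 630/31 - √730/864 ≈ 20.291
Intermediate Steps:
G(u, c) = √(c² + u²)
W(f, E) = √(E² + f²)
d = -31 (d = -1*31 = -31)
-630/d + W(-1, -27)/(-864) = -630/(-31) + √((-27)² + (-1)²)/(-864) = -630*(-1/31) + √(729 + 1)*(-1/864) = 630/31 + √730*(-1/864) = 630/31 - √730/864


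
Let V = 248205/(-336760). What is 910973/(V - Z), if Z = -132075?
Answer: 61355853496/8895465759 ≈ 6.8974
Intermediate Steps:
V = -49641/67352 (V = 248205*(-1/336760) = -49641/67352 ≈ -0.73704)
910973/(V - Z) = 910973/(-49641/67352 - 1*(-132075)) = 910973/(-49641/67352 + 132075) = 910973/(8895465759/67352) = 910973*(67352/8895465759) = 61355853496/8895465759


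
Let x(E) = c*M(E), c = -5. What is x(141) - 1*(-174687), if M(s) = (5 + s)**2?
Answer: 68107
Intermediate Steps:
x(E) = -5*(5 + E)**2
x(141) - 1*(-174687) = -5*(5 + 141)**2 - 1*(-174687) = -5*146**2 + 174687 = -5*21316 + 174687 = -106580 + 174687 = 68107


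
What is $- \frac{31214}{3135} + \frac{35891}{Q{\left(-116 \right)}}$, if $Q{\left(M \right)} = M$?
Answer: $- \frac{116139109}{363660} \approx -319.36$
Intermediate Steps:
$- \frac{31214}{3135} + \frac{35891}{Q{\left(-116 \right)}} = - \frac{31214}{3135} + \frac{35891}{-116} = \left(-31214\right) \frac{1}{3135} + 35891 \left(- \frac{1}{116}\right) = - \frac{31214}{3135} - \frac{35891}{116} = - \frac{116139109}{363660}$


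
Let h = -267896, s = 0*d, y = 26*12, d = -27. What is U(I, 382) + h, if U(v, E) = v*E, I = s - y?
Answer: -387080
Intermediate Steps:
y = 312
s = 0 (s = 0*(-27) = 0)
I = -312 (I = 0 - 1*312 = 0 - 312 = -312)
U(v, E) = E*v
U(I, 382) + h = 382*(-312) - 267896 = -119184 - 267896 = -387080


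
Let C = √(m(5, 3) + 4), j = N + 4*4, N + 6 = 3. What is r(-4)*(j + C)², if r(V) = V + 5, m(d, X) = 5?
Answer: 256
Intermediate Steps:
N = -3 (N = -6 + 3 = -3)
r(V) = 5 + V
j = 13 (j = -3 + 4*4 = -3 + 16 = 13)
C = 3 (C = √(5 + 4) = √9 = 3)
r(-4)*(j + C)² = (5 - 4)*(13 + 3)² = 1*16² = 1*256 = 256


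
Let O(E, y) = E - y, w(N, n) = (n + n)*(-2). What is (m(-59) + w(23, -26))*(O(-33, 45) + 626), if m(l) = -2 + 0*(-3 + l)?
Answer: 55896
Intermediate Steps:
w(N, n) = -4*n (w(N, n) = (2*n)*(-2) = -4*n)
m(l) = -2 (m(l) = -2 + 0 = -2)
(m(-59) + w(23, -26))*(O(-33, 45) + 626) = (-2 - 4*(-26))*((-33 - 1*45) + 626) = (-2 + 104)*((-33 - 45) + 626) = 102*(-78 + 626) = 102*548 = 55896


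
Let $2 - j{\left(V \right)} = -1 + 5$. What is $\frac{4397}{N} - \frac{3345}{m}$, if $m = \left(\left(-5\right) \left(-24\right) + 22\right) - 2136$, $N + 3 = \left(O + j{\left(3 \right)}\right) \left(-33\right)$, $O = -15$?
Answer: $\frac{2658532}{278163} \approx 9.5575$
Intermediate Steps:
$j{\left(V \right)} = -2$ ($j{\left(V \right)} = 2 - \left(-1 + 5\right) = 2 - 4 = -2$)
$N = 558$ ($N = -3 + \left(-15 - 2\right) \left(-33\right) = -3 - -561 = -3 + 561 = 558$)
$m = -1994$ ($m = \left(120 + 22\right) - 2136 = 142 - 2136 = -1994$)
$\frac{4397}{N} - \frac{3345}{m} = \frac{4397}{558} - \frac{3345}{-1994} = 4397 \cdot \frac{1}{558} - - \frac{3345}{1994} = \frac{4397}{558} + \frac{3345}{1994} = \frac{2658532}{278163}$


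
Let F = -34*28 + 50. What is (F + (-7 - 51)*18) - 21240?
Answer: -23186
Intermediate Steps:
F = -902 (F = -952 + 50 = -902)
(F + (-7 - 51)*18) - 21240 = (-902 + (-7 - 51)*18) - 21240 = (-902 - 58*18) - 21240 = (-902 - 1044) - 21240 = -1946 - 21240 = -23186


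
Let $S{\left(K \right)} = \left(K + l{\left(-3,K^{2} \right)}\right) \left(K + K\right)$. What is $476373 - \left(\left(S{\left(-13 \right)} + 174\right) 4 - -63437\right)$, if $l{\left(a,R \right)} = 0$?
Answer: $410888$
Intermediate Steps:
$S{\left(K \right)} = 2 K^{2}$ ($S{\left(K \right)} = \left(K + 0\right) \left(K + K\right) = K 2 K = 2 K^{2}$)
$476373 - \left(\left(S{\left(-13 \right)} + 174\right) 4 - -63437\right) = 476373 - \left(\left(2 \left(-13\right)^{2} + 174\right) 4 - -63437\right) = 476373 - \left(\left(2 \cdot 169 + 174\right) 4 + 63437\right) = 476373 - \left(\left(338 + 174\right) 4 + 63437\right) = 476373 - \left(512 \cdot 4 + 63437\right) = 476373 - \left(2048 + 63437\right) = 476373 - 65485 = 410888$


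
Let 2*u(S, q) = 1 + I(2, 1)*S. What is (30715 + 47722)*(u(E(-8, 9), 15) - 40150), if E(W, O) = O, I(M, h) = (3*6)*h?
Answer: -6285705869/2 ≈ -3.1429e+9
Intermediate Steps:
I(M, h) = 18*h
u(S, q) = ½ + 9*S (u(S, q) = (1 + (18*1)*S)/2 = (1 + 18*S)/2 = ½ + 9*S)
(30715 + 47722)*(u(E(-8, 9), 15) - 40150) = (30715 + 47722)*((½ + 9*9) - 40150) = 78437*((½ + 81) - 40150) = 78437*(163/2 - 40150) = 78437*(-80137/2) = -6285705869/2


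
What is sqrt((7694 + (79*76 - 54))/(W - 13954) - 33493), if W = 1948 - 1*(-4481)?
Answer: I*sqrt(75866589169)/1505 ≈ 183.02*I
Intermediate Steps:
W = 6429 (W = 1948 + 4481 = 6429)
sqrt((7694 + (79*76 - 54))/(W - 13954) - 33493) = sqrt((7694 + (79*76 - 54))/(6429 - 13954) - 33493) = sqrt((7694 + (6004 - 54))/(-7525) - 33493) = sqrt((7694 + 5950)*(-1/7525) - 33493) = sqrt(13644*(-1/7525) - 33493) = sqrt(-13644/7525 - 33493) = sqrt(-252048469/7525) = I*sqrt(75866589169)/1505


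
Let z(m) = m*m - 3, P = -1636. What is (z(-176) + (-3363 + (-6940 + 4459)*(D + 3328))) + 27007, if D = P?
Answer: -4143235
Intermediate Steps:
D = -1636
z(m) = -3 + m² (z(m) = m² - 3 = -3 + m²)
(z(-176) + (-3363 + (-6940 + 4459)*(D + 3328))) + 27007 = ((-3 + (-176)²) + (-3363 + (-6940 + 4459)*(-1636 + 3328))) + 27007 = ((-3 + 30976) + (-3363 - 2481*1692)) + 27007 = (30973 + (-3363 - 4197852)) + 27007 = (30973 - 4201215) + 27007 = -4170242 + 27007 = -4143235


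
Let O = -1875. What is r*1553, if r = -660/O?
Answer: 68332/125 ≈ 546.66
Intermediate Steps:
r = 44/125 (r = -660/(-1875) = -660*(-1/1875) = 44/125 ≈ 0.35200)
r*1553 = (44/125)*1553 = 68332/125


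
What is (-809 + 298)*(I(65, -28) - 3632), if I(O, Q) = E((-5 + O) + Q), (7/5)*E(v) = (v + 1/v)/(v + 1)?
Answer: 1959511187/1056 ≈ 1.8556e+6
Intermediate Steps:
E(v) = 5*(v + 1/v)/(7*(1 + v)) (E(v) = 5*((v + 1/v)/(v + 1))/7 = 5*((v + 1/v)/(1 + v))/7 = 5*(v + 1/v)/(7*(1 + v)))
I(O, Q) = 5*(1 + (-5 + O + Q)²)/(7*(-5 + O + Q)*(-4 + O + Q)) (I(O, Q) = 5*(1 + ((-5 + O) + Q)²)/(7*((-5 + O) + Q)*(1 + ((-5 + O) + Q))) = 5*(1 + (-5 + O + Q)²)/(7*(-5 + O + Q)*(1 + (-5 + O + Q))) = 5*(1 + (-5 + O + Q)²)/(7*(-5 + O + Q)*(-4 + O + Q)))
(-809 + 298)*(I(65, -28) - 3632) = (-809 + 298)*(5*(1 + (-5 + 65 - 28)²)/(7*(-5 + 65 - 28)*(-4 + 65 - 28)) - 3632) = -511*((5/7)*(1 + 32²)/(32*33) - 3632) = -511*((5/7)*(1/32)*(1/33)*(1 + 1024) - 3632) = -511*((5/7)*(1/32)*(1/33)*1025 - 3632) = -511*(5125/7392 - 3632) = -511*(-26842619/7392) = 1959511187/1056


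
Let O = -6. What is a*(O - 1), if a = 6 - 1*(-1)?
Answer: -49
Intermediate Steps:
a = 7 (a = 6 + 1 = 7)
a*(O - 1) = 7*(-6 - 1) = 7*(-7) = -49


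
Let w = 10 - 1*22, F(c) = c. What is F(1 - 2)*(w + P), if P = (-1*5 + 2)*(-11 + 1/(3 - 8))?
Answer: -108/5 ≈ -21.600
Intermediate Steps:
w = -12 (w = 10 - 22 = -12)
P = 168/5 (P = (-5 + 2)*(-11 + 1/(-5)) = -3*(-11 - ⅕) = -3*(-56/5) = 168/5 ≈ 33.600)
F(1 - 2)*(w + P) = (1 - 2)*(-12 + 168/5) = -1*108/5 = -108/5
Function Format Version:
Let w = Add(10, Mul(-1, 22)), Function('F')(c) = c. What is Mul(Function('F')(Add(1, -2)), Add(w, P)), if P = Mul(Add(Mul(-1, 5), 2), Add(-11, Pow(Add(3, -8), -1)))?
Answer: Rational(-108, 5) ≈ -21.600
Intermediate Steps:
w = -12 (w = Add(10, -22) = -12)
P = Rational(168, 5) (P = Mul(Add(-5, 2), Add(-11, Pow(-5, -1))) = Mul(-3, Add(-11, Rational(-1, 5))) = Mul(-3, Rational(-56, 5)) = Rational(168, 5) ≈ 33.600)
Mul(Function('F')(Add(1, -2)), Add(w, P)) = Mul(Add(1, -2), Add(-12, Rational(168, 5))) = Mul(-1, Rational(108, 5)) = Rational(-108, 5)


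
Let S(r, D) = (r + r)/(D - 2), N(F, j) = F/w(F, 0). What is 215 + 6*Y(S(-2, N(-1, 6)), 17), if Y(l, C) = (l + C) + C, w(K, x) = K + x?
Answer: 443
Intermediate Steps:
N(F, j) = 1 (N(F, j) = F/(F + 0) = F/F = 1)
S(r, D) = 2*r/(-2 + D) (S(r, D) = (2*r)/(-2 + D) = 2*r/(-2 + D))
Y(l, C) = l + 2*C (Y(l, C) = (C + l) + C = l + 2*C)
215 + 6*Y(S(-2, N(-1, 6)), 17) = 215 + 6*(2*(-2)/(-2 + 1) + 2*17) = 215 + 6*(2*(-2)/(-1) + 34) = 215 + 6*(2*(-2)*(-1) + 34) = 215 + 6*(4 + 34) = 215 + 6*38 = 215 + 228 = 443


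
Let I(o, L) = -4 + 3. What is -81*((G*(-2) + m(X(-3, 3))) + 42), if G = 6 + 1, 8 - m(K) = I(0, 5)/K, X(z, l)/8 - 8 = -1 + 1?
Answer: -186705/64 ≈ -2917.3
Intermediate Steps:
I(o, L) = -1
X(z, l) = 64 (X(z, l) = 64 + 8*(-1 + 1) = 64 + 8*0 = 64 + 0 = 64)
m(K) = 8 + 1/K (m(K) = 8 - (-1)/K = 8 + 1/K)
G = 7
-81*((G*(-2) + m(X(-3, 3))) + 42) = -81*((7*(-2) + (8 + 1/64)) + 42) = -81*((-14 + (8 + 1/64)) + 42) = -81*((-14 + 513/64) + 42) = -81*(-383/64 + 42) = -81*2305/64 = -186705/64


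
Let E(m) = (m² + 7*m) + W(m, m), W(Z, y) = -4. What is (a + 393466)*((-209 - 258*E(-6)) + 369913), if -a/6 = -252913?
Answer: 711413876096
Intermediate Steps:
a = 1517478 (a = -6*(-252913) = 1517478)
E(m) = -4 + m² + 7*m (E(m) = (m² + 7*m) - 4 = -4 + m² + 7*m)
(a + 393466)*((-209 - 258*E(-6)) + 369913) = (1517478 + 393466)*((-209 - 258*(-4 + (-6)² + 7*(-6))) + 369913) = 1910944*((-209 - 258*(-4 + 36 - 42)) + 369913) = 1910944*((-209 - 258*(-10)) + 369913) = 1910944*((-209 + 2580) + 369913) = 1910944*(2371 + 369913) = 1910944*372284 = 711413876096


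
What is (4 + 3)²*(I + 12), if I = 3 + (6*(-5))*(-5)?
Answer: 8085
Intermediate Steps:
I = 153 (I = 3 - 30*(-5) = 3 + 150 = 153)
(4 + 3)²*(I + 12) = (4 + 3)²*(153 + 12) = 7²*165 = 49*165 = 8085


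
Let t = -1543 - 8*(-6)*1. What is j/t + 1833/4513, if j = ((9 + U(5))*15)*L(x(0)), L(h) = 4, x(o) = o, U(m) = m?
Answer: -210117/1349387 ≈ -0.15571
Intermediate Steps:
t = -1495 (t = -1543 + 48*1 = -1543 + 48 = -1495)
j = 840 (j = ((9 + 5)*15)*4 = (14*15)*4 = 210*4 = 840)
j/t + 1833/4513 = 840/(-1495) + 1833/4513 = 840*(-1/1495) + 1833*(1/4513) = -168/299 + 1833/4513 = -210117/1349387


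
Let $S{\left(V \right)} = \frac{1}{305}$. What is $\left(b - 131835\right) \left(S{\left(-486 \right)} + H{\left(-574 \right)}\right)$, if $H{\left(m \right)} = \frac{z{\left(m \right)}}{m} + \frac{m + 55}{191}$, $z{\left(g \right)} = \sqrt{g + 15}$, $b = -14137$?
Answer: $\frac{23078757088}{58255} + \frac{72986 i \sqrt{559}}{287} \approx 3.9617 \cdot 10^{5} + 6012.6 i$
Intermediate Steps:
$S{\left(V \right)} = \frac{1}{305}$
$z{\left(g \right)} = \sqrt{15 + g}$
$H{\left(m \right)} = \frac{55}{191} + \frac{m}{191} + \frac{\sqrt{15 + m}}{m}$ ($H{\left(m \right)} = \frac{\sqrt{15 + m}}{m} + \frac{m + 55}{191} = \frac{\sqrt{15 + m}}{m} + \left(55 + m\right) \frac{1}{191} = \frac{\sqrt{15 + m}}{m} + \left(\frac{55}{191} + \frac{m}{191}\right) = \frac{55}{191} + \frac{m}{191} + \frac{\sqrt{15 + m}}{m}$)
$\left(b - 131835\right) \left(S{\left(-486 \right)} + H{\left(-574 \right)}\right) = \left(-14137 - 131835\right) \left(\frac{1}{305} + \frac{\sqrt{15 - 574} + \frac{1}{191} \left(-574\right) \left(55 - 574\right)}{-574}\right) = - 145972 \left(\frac{1}{305} - \frac{\sqrt{-559} + \frac{1}{191} \left(-574\right) \left(-519\right)}{574}\right) = - 145972 \left(\frac{1}{305} - \frac{i \sqrt{559} + \frac{297906}{191}}{574}\right) = - 145972 \left(\frac{1}{305} - \frac{\frac{297906}{191} + i \sqrt{559}}{574}\right) = - 145972 \left(\frac{1}{305} - \left(\frac{519}{191} + \frac{i \sqrt{559}}{574}\right)\right) = - 145972 \left(- \frac{158104}{58255} - \frac{i \sqrt{559}}{574}\right) = \frac{23078757088}{58255} + \frac{72986 i \sqrt{559}}{287}$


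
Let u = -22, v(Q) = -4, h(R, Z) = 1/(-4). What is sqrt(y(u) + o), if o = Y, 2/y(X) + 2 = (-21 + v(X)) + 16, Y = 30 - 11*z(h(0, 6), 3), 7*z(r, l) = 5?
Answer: sqrt(130207)/77 ≈ 4.6863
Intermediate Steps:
h(R, Z) = -1/4
z(r, l) = 5/7 (z(r, l) = (1/7)*5 = 5/7)
Y = 155/7 (Y = 30 - 11*5/7 = 30 - 55/7 = 155/7 ≈ 22.143)
y(X) = -2/11 (y(X) = 2/(-2 + ((-21 - 4) + 16)) = 2/(-2 + (-25 + 16)) = 2/(-2 - 9) = 2/(-11) = 2*(-1/11) = -2/11)
o = 155/7 ≈ 22.143
sqrt(y(u) + o) = sqrt(-2/11 + 155/7) = sqrt(1691/77) = sqrt(130207)/77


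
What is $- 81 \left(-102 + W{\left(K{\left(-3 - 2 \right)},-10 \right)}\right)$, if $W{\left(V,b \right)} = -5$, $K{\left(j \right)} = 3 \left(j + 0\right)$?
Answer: $8667$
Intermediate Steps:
$K{\left(j \right)} = 3 j$
$- 81 \left(-102 + W{\left(K{\left(-3 - 2 \right)},-10 \right)}\right) = - 81 \left(-102 - 5\right) = \left(-81\right) \left(-107\right) = 8667$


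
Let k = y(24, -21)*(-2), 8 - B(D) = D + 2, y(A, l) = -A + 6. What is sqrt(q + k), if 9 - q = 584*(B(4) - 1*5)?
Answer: sqrt(1797) ≈ 42.391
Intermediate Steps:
y(A, l) = 6 - A
B(D) = 6 - D (B(D) = 8 - (D + 2) = 8 - (2 + D) = 8 + (-2 - D) = 6 - D)
k = 36 (k = (6 - 1*24)*(-2) = (6 - 24)*(-2) = -18*(-2) = 36)
q = 1761 (q = 9 - 584*((6 - 1*4) - 1*5) = 9 - 584*((6 - 4) - 5) = 9 - 584*(2 - 5) = 9 - 584*(-3) = 9 - 1*(-1752) = 9 + 1752 = 1761)
sqrt(q + k) = sqrt(1761 + 36) = sqrt(1797)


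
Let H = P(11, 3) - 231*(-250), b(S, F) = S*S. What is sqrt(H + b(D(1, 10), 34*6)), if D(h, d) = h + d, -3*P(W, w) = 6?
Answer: 7*sqrt(1181) ≈ 240.56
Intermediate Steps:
P(W, w) = -2 (P(W, w) = -1/3*6 = -2)
D(h, d) = d + h
b(S, F) = S**2
H = 57748 (H = -2 - 231*(-250) = -2 + 57750 = 57748)
sqrt(H + b(D(1, 10), 34*6)) = sqrt(57748 + (10 + 1)**2) = sqrt(57748 + 11**2) = sqrt(57748 + 121) = sqrt(57869) = 7*sqrt(1181)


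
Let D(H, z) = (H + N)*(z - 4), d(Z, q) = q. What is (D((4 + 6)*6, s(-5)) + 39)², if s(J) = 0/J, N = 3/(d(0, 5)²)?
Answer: 25371369/625 ≈ 40594.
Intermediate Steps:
N = 3/25 (N = 3/(5²) = 3/25 ≈ 0.12000)
s(J) = 0
D(H, z) = (-4 + z)*(3/25 + H) (D(H, z) = (H + 3/25)*(z - 4) = (3/25 + H)*(-4 + z) = (-4 + z)*(3/25 + H))
(D((4 + 6)*6, s(-5)) + 39)² = ((-12/25 - 4*(4 + 6)*6 + (3/25)*0 + ((4 + 6)*6)*0) + 39)² = ((-12/25 - 40*6 + 0 + (10*6)*0) + 39)² = ((-12/25 - 4*60 + 0 + 60*0) + 39)² = ((-12/25 - 240 + 0 + 0) + 39)² = (-6012/25 + 39)² = (-5037/25)² = 25371369/625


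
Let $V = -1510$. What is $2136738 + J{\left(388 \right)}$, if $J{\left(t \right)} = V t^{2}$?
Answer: $-225184702$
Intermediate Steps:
$J{\left(t \right)} = - 1510 t^{2}$
$2136738 + J{\left(388 \right)} = 2136738 - 1510 \cdot 388^{2} = 2136738 - 227321440 = -225184702$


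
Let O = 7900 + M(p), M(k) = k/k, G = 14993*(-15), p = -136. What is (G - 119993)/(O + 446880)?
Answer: -344888/454781 ≈ -0.75836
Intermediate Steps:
G = -224895
M(k) = 1
O = 7901 (O = 7900 + 1 = 7901)
(G - 119993)/(O + 446880) = (-224895 - 119993)/(7901 + 446880) = -344888/454781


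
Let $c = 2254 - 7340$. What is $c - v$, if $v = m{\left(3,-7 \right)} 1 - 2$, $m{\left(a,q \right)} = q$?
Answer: $-5077$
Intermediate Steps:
$c = -5086$ ($c = 2254 - 7340 = -5086$)
$v = -9$ ($v = \left(-7\right) 1 - 2 = -7 - 2 = -9$)
$c - v = -5086 - -9 = -5086 + 9 = -5077$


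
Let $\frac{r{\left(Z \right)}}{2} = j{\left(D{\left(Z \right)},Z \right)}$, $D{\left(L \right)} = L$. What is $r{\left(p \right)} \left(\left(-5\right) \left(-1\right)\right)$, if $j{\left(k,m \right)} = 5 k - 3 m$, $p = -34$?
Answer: $-680$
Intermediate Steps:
$j{\left(k,m \right)} = - 3 m + 5 k$
$r{\left(Z \right)} = 4 Z$ ($r{\left(Z \right)} = 2 \left(- 3 Z + 5 Z\right) = 2 \cdot 2 Z = 4 Z$)
$r{\left(p \right)} \left(\left(-5\right) \left(-1\right)\right) = 4 \left(-34\right) \left(\left(-5\right) \left(-1\right)\right) = \left(-136\right) 5 = -680$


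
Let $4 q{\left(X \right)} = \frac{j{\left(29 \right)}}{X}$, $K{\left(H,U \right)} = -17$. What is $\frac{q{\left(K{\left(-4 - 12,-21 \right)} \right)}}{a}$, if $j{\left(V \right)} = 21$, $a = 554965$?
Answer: $- \frac{21}{37737620} \approx -5.5647 \cdot 10^{-7}$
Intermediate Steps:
$q{\left(X \right)} = \frac{21}{4 X}$ ($q{\left(X \right)} = \frac{21 \frac{1}{X}}{4} = \frac{21}{4 X}$)
$\frac{q{\left(K{\left(-4 - 12,-21 \right)} \right)}}{a} = \frac{\frac{21}{4} \frac{1}{-17}}{554965} = \frac{21}{4} \left(- \frac{1}{17}\right) \frac{1}{554965} = \left(- \frac{21}{68}\right) \frac{1}{554965} = - \frac{21}{37737620}$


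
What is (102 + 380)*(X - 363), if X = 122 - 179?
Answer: -202440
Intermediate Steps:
X = -57
(102 + 380)*(X - 363) = (102 + 380)*(-57 - 363) = 482*(-420) = -202440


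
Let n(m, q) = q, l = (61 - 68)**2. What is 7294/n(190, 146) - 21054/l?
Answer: -1358239/3577 ≈ -379.71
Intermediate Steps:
l = 49 (l = (-7)**2 = 49)
7294/n(190, 146) - 21054/l = 7294/146 - 21054/49 = 7294*(1/146) - 21054*1/49 = 3647/73 - 21054/49 = -1358239/3577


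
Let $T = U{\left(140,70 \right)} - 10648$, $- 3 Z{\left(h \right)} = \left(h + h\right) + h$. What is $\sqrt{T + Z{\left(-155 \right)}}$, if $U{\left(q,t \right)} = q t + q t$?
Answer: $\sqrt{9107} \approx 95.431$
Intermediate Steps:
$Z{\left(h \right)} = - h$ ($Z{\left(h \right)} = - \frac{\left(h + h\right) + h}{3} = - \frac{2 h + h}{3} = - \frac{3 h}{3} = - h$)
$U{\left(q,t \right)} = 2 q t$
$T = 8952$ ($T = 2 \cdot 140 \cdot 70 - 10648 = 19600 - 10648 = 8952$)
$\sqrt{T + Z{\left(-155 \right)}} = \sqrt{8952 - -155} = \sqrt{8952 + 155} = \sqrt{9107}$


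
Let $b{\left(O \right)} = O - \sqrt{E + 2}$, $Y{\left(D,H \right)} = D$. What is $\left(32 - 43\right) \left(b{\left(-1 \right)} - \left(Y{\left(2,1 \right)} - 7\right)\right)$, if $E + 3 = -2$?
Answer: $-44 + 11 i \sqrt{3} \approx -44.0 + 19.053 i$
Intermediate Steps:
$E = -5$ ($E = -3 - 2 = -5$)
$b{\left(O \right)} = O - i \sqrt{3}$ ($b{\left(O \right)} = O - \sqrt{-5 + 2} = O - \sqrt{-3} = O - i \sqrt{3}$)
$\left(32 - 43\right) \left(b{\left(-1 \right)} - \left(Y{\left(2,1 \right)} - 7\right)\right) = \left(32 - 43\right) \left(\left(-1 - i \sqrt{3}\right) - \left(2 - 7\right)\right) = - 11 \left(\left(-1 - i \sqrt{3}\right) - -5\right) = - 11 \left(\left(-1 - i \sqrt{3}\right) + 5\right) = - 11 \left(4 - i \sqrt{3}\right) = -44 + 11 i \sqrt{3}$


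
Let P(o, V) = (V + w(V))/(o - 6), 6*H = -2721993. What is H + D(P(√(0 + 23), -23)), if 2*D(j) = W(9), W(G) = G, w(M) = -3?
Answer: -453661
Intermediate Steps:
H = -907331/2 (H = (⅙)*(-2721993) = -907331/2 ≈ -4.5367e+5)
P(o, V) = (-3 + V)/(-6 + o) (P(o, V) = (V - 3)/(o - 6) = (-3 + V)/(-6 + o))
D(j) = 9/2 (D(j) = (½)*9 = 9/2)
H + D(P(√(0 + 23), -23)) = -907331/2 + 9/2 = -453661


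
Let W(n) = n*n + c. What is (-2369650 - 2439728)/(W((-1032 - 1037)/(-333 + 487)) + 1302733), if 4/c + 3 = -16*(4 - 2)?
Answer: -190098681080/51499823131 ≈ -3.6912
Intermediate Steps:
c = -4/35 (c = 4/(-3 - 16*(4 - 2)) = 4/(-3 - 16*2) = 4/(-3 - 32) = 4/(-35) = 4*(-1/35) = -4/35 ≈ -0.11429)
W(n) = -4/35 + n² (W(n) = n*n - 4/35 = n² - 4/35 = -4/35 + n²)
(-2369650 - 2439728)/(W((-1032 - 1037)/(-333 + 487)) + 1302733) = (-2369650 - 2439728)/((-4/35 + ((-1032 - 1037)/(-333 + 487))²) + 1302733) = -4809378/((-4/35 + (-2069/154)²) + 1302733) = -4809378/((-4/35 + 4280761/23716) + 1302733) = -4809378/(21390253/118580 + 1302733) = -4809378/154499469393/118580 = -4809378*118580/154499469393 = -190098681080/51499823131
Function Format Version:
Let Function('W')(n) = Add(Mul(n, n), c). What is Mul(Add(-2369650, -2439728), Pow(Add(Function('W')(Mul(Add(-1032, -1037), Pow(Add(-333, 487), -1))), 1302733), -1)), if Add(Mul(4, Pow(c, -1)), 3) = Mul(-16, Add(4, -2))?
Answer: Rational(-190098681080, 51499823131) ≈ -3.6912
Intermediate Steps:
c = Rational(-4, 35) (c = Mul(4, Pow(Add(-3, Mul(-16, Add(4, -2))), -1)) = Mul(4, Pow(Add(-3, Mul(-16, 2)), -1)) = Mul(4, Pow(Add(-3, -32), -1)) = Mul(4, Pow(-35, -1)) = Mul(4, Rational(-1, 35)) = Rational(-4, 35) ≈ -0.11429)
Function('W')(n) = Add(Rational(-4, 35), Pow(n, 2)) (Function('W')(n) = Add(Mul(n, n), Rational(-4, 35)) = Add(Pow(n, 2), Rational(-4, 35)) = Add(Rational(-4, 35), Pow(n, 2)))
Mul(Add(-2369650, -2439728), Pow(Add(Function('W')(Mul(Add(-1032, -1037), Pow(Add(-333, 487), -1))), 1302733), -1)) = Mul(Add(-2369650, -2439728), Pow(Add(Add(Rational(-4, 35), Pow(Mul(Add(-1032, -1037), Pow(Add(-333, 487), -1)), 2)), 1302733), -1)) = Mul(-4809378, Pow(Add(Add(Rational(-4, 35), Pow(Mul(-2069, Pow(154, -1)), 2)), 1302733), -1)) = Mul(-4809378, Pow(Add(Add(Rational(-4, 35), Pow(Mul(-2069, Rational(1, 154)), 2)), 1302733), -1)) = Mul(-4809378, Pow(Add(Add(Rational(-4, 35), Pow(Rational(-2069, 154), 2)), 1302733), -1)) = Mul(-4809378, Pow(Add(Add(Rational(-4, 35), Rational(4280761, 23716)), 1302733), -1)) = Mul(-4809378, Pow(Add(Rational(21390253, 118580), 1302733), -1)) = Mul(-4809378, Pow(Rational(154499469393, 118580), -1)) = Mul(-4809378, Rational(118580, 154499469393)) = Rational(-190098681080, 51499823131)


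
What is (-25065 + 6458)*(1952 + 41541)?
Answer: -809274251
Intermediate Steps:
(-25065 + 6458)*(1952 + 41541) = -18607*43493 = -809274251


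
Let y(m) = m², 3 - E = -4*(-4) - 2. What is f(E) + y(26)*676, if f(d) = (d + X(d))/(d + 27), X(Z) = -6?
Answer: 7311599/16 ≈ 4.5698e+5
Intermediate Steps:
E = -11 (E = 3 - (-4*(-4) - 2) = 3 - (16 - 2) = 3 - 1*14 = 3 - 14 = -11)
f(d) = (-6 + d)/(27 + d) (f(d) = (d - 6)/(d + 27) = (-6 + d)/(27 + d))
f(E) + y(26)*676 = (-6 - 11)/(27 - 11) + 26²*676 = -17/16 + 676*676 = (1/16)*(-17) + 456976 = -17/16 + 456976 = 7311599/16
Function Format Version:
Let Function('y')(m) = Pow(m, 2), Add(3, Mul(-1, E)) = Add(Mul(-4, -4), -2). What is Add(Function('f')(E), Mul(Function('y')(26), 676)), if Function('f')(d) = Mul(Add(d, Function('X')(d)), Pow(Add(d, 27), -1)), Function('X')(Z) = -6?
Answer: Rational(7311599, 16) ≈ 4.5698e+5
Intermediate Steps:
E = -11 (E = Add(3, Mul(-1, Add(Mul(-4, -4), -2))) = Add(3, Mul(-1, Add(16, -2))) = Add(3, Mul(-1, 14)) = Add(3, -14) = -11)
Function('f')(d) = Mul(Pow(Add(27, d), -1), Add(-6, d)) (Function('f')(d) = Mul(Add(d, -6), Pow(Add(d, 27), -1)) = Mul(Add(-6, d), Pow(Add(27, d), -1)) = Mul(Pow(Add(27, d), -1), Add(-6, d)))
Add(Function('f')(E), Mul(Function('y')(26), 676)) = Add(Mul(Pow(Add(27, -11), -1), Add(-6, -11)), Mul(Pow(26, 2), 676)) = Add(Mul(Pow(16, -1), -17), Mul(676, 676)) = Add(Mul(Rational(1, 16), -17), 456976) = Add(Rational(-17, 16), 456976) = Rational(7311599, 16)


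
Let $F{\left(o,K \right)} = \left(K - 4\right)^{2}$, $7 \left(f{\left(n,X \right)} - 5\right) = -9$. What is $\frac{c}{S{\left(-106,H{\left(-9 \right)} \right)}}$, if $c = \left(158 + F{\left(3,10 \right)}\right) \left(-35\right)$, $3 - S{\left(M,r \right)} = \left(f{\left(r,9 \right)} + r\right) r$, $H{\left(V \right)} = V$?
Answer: $\frac{23765}{156} \approx 152.34$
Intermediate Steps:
$f{\left(n,X \right)} = \frac{26}{7}$ ($f{\left(n,X \right)} = 5 + \frac{1}{7} \left(-9\right) = 5 - \frac{9}{7} = \frac{26}{7}$)
$F{\left(o,K \right)} = \left(-4 + K\right)^{2}$
$S{\left(M,r \right)} = 3 - r \left(\frac{26}{7} + r\right)$ ($S{\left(M,r \right)} = 3 - \left(\frac{26}{7} + r\right) r = 3 - r \left(\frac{26}{7} + r\right)$)
$c = -6790$ ($c = \left(158 + \left(-4 + 10\right)^{2}\right) \left(-35\right) = \left(158 + 6^{2}\right) \left(-35\right) = \left(158 + 36\right) \left(-35\right) = 194 \left(-35\right) = -6790$)
$\frac{c}{S{\left(-106,H{\left(-9 \right)} \right)}} = - \frac{6790}{3 - \left(-9\right)^{2} - - \frac{234}{7}} = - \frac{6790}{3 - 81 + \frac{234}{7}} = - \frac{6790}{- \frac{312}{7}} = \left(-6790\right) \left(- \frac{7}{312}\right) = \frac{23765}{156}$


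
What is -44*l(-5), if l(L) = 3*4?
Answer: -528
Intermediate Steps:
l(L) = 12
-44*l(-5) = -44*12 = -528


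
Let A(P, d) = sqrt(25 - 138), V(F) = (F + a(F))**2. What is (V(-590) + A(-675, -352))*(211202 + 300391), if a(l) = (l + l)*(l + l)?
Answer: 991024744987227300 + 511593*I*sqrt(113) ≈ 9.9103e+17 + 5.4383e+6*I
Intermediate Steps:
a(l) = 4*l**2 (a(l) = (2*l)*(2*l) = 4*l**2)
V(F) = (F + 4*F**2)**2
A(P, d) = I*sqrt(113) (A(P, d) = sqrt(-113) = I*sqrt(113))
(V(-590) + A(-675, -352))*(211202 + 300391) = ((-590)**2*(1 + 4*(-590))**2 + I*sqrt(113))*(211202 + 300391) = (348100*(1 - 2360)**2 + I*sqrt(113))*511593 = (348100*(-2359)**2 + I*sqrt(113))*511593 = (348100*5564881 + I*sqrt(113))*511593 = (1937135076100 + I*sqrt(113))*511593 = 991024744987227300 + 511593*I*sqrt(113)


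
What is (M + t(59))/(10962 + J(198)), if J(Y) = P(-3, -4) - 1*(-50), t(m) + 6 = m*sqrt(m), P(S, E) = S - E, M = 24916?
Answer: 24910/11013 + 59*sqrt(59)/11013 ≈ 2.3030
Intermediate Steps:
t(m) = -6 + m**(3/2) (t(m) = -6 + m*sqrt(m) = -6 + m**(3/2))
J(Y) = 51 (J(Y) = (-3 - 1*(-4)) - 1*(-50) = (-3 + 4) + 50 = 1 + 50 = 51)
(M + t(59))/(10962 + J(198)) = (24916 + (-6 + 59**(3/2)))/(10962 + 51) = (24916 + (-6 + 59*sqrt(59)))/11013 = (24910 + 59*sqrt(59))*(1/11013) = 24910/11013 + 59*sqrt(59)/11013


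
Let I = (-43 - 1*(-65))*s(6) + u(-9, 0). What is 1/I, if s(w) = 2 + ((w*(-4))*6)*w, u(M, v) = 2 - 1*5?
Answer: -1/18967 ≈ -5.2723e-5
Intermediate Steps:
u(M, v) = -3 (u(M, v) = 2 - 5 = -3)
s(w) = 2 - 24*w**2 (s(w) = 2 + (-4*w*6)*w = 2 + (-24*w)*w = 2 - 24*w**2)
I = -18967 (I = (-43 - 1*(-65))*(2 - 24*6**2) - 3 = (-43 + 65)*(2 - 24*36) - 3 = 22*(2 - 864) - 3 = 22*(-862) - 3 = -18964 - 3 = -18967)
1/I = 1/(-18967) = -1/18967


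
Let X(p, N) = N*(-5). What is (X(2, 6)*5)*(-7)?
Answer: 1050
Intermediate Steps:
X(p, N) = -5*N
(X(2, 6)*5)*(-7) = (-5*6*5)*(-7) = -30*5*(-7) = -150*(-7) = 1050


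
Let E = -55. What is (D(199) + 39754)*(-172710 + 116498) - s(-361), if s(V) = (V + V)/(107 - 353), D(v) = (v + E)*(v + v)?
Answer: -671121701377/123 ≈ -5.4563e+9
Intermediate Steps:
D(v) = 2*v*(-55 + v) (D(v) = (v - 55)*(v + v) = (-55 + v)*(2*v) = 2*v*(-55 + v))
s(V) = -V/123 (s(V) = (2*V)/(-246) = (2*V)*(-1/246) = -V/123)
(D(199) + 39754)*(-172710 + 116498) - s(-361) = (2*199*(-55 + 199) + 39754)*(-172710 + 116498) - (-1)*(-361)/123 = (2*199*144 + 39754)*(-56212) - 1*361/123 = (57312 + 39754)*(-56212) - 361/123 = 97066*(-56212) - 361/123 = -5456273992 - 361/123 = -671121701377/123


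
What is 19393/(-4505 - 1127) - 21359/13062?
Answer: -16982057/3343872 ≈ -5.0786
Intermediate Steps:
19393/(-4505 - 1127) - 21359/13062 = 19393/(-5632) - 21359*1/13062 = 19393*(-1/5632) - 21359/13062 = -1763/512 - 21359/13062 = -16982057/3343872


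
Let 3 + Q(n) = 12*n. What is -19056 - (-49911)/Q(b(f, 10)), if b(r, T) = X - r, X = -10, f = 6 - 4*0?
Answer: -1255277/65 ≈ -19312.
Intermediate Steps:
f = 6 (f = 6 + 0 = 6)
b(r, T) = -10 - r
Q(n) = -3 + 12*n
-19056 - (-49911)/Q(b(f, 10)) = -19056 - (-49911)/(-3 + 12*(-10 - 1*6)) = -19056 - (-49911)/(-3 + 12*(-10 - 6)) = -19056 - (-49911)/(-3 + 12*(-16)) = -19056 - (-49911)/(-3 - 192) = -19056 - (-49911)/(-195) = -19056 - (-49911)*(-1)/195 = -19056 - 1*16637/65 = -19056 - 16637/65 = -1255277/65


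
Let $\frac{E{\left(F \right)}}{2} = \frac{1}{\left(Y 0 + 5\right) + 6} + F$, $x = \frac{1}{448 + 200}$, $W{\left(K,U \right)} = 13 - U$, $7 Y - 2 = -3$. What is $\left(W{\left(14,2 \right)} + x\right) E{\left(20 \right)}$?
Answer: $\frac{1575509}{3564} \approx 442.06$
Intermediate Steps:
$Y = - \frac{1}{7}$ ($Y = \frac{2}{7} + \frac{1}{7} \left(-3\right) = \frac{2}{7} - \frac{3}{7} = - \frac{1}{7} \approx -0.14286$)
$x = \frac{1}{648} \approx 0.0015432$
$E{\left(F \right)} = \frac{2}{11} + 2 F$ ($E{\left(F \right)} = 2 \left(\frac{1}{\left(\left(- \frac{1}{7}\right) 0 + 5\right) + 6} + F\right) = 2 \left(\frac{1}{\left(0 + 5\right) + 6} + F\right) = 2 \left(\frac{1}{5 + 6} + F\right) = 2 \left(\frac{1}{11} + F\right) = \frac{2}{11} + 2 F$)
$\left(W{\left(14,2 \right)} + x\right) E{\left(20 \right)} = \left(\left(13 - 2\right) + \frac{1}{648}\right) \left(\frac{2}{11} + 2 \cdot 20\right) = \left(\left(13 - 2\right) + \frac{1}{648}\right) \left(\frac{2}{11} + 40\right) = \left(11 + \frac{1}{648}\right) \frac{442}{11} = \frac{7129}{648} \cdot \frac{442}{11} = \frac{1575509}{3564}$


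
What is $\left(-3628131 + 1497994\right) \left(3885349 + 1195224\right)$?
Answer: $-10822316528501$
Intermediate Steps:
$\left(-3628131 + 1497994\right) \left(3885349 + 1195224\right) = \left(-2130137\right) 5080573 = -10822316528501$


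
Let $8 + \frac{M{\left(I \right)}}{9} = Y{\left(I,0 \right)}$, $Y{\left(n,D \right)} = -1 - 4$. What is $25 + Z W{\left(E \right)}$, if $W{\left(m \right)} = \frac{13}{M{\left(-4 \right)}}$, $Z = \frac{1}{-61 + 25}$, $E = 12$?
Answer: $\frac{8101}{324} \approx 25.003$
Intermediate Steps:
$Z = - \frac{1}{36}$ ($Z = \frac{1}{-36} = - \frac{1}{36} \approx -0.027778$)
$Y{\left(n,D \right)} = -5$ ($Y{\left(n,D \right)} = -1 - 4 = -5$)
$M{\left(I \right)} = -117$ ($M{\left(I \right)} = -72 + 9 \left(-5\right) = -72 - 45 = -117$)
$W{\left(m \right)} = - \frac{1}{9}$ ($W{\left(m \right)} = \frac{13}{-117} = 13 \left(- \frac{1}{117}\right) = - \frac{1}{9}$)
$25 + Z W{\left(E \right)} = 25 - - \frac{1}{324} = 25 + \frac{1}{324} = \frac{8101}{324}$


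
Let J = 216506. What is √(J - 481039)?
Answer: I*√264533 ≈ 514.33*I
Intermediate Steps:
√(J - 481039) = √(216506 - 481039) = √(-264533) = I*√264533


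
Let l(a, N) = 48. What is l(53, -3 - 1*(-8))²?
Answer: 2304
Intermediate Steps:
l(53, -3 - 1*(-8))² = 48² = 2304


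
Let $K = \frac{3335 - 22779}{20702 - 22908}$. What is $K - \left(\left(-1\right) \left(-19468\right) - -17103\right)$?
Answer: $- \frac{40328091}{1103} \approx -36562.0$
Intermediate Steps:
$K = \frac{9722}{1103}$ ($K = - \frac{19444}{-2206} = \left(-19444\right) \left(- \frac{1}{2206}\right) = \frac{9722}{1103} \approx 8.8141$)
$K - \left(\left(-1\right) \left(-19468\right) - -17103\right) = \frac{9722}{1103} - \left(\left(-1\right) \left(-19468\right) - -17103\right) = \frac{9722}{1103} - \left(19468 + 17103\right) = \frac{9722}{1103} - 36571 = - \frac{40328091}{1103}$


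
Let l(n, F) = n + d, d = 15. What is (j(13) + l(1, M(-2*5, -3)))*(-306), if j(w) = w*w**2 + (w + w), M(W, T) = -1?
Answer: -685134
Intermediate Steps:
l(n, F) = 15 + n (l(n, F) = n + 15 = 15 + n)
j(w) = w**3 + 2*w
(j(13) + l(1, M(-2*5, -3)))*(-306) = (13*(2 + 13**2) + (15 + 1))*(-306) = (13*(2 + 169) + 16)*(-306) = (13*171 + 16)*(-306) = (2223 + 16)*(-306) = 2239*(-306) = -685134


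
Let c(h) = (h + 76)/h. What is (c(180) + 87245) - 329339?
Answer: -10894166/45 ≈ -2.4209e+5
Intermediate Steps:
c(h) = (76 + h)/h
(c(180) + 87245) - 329339 = ((76 + 180)/180 + 87245) - 329339 = ((1/180)*256 + 87245) - 329339 = (64/45 + 87245) - 329339 = 3926089/45 - 329339 = -10894166/45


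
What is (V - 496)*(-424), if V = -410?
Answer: 384144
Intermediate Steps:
(V - 496)*(-424) = (-410 - 496)*(-424) = -906*(-424) = 384144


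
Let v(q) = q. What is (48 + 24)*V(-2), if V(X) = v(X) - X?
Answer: 0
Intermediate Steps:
V(X) = 0 (V(X) = X - X = 0)
(48 + 24)*V(-2) = (48 + 24)*0 = 72*0 = 0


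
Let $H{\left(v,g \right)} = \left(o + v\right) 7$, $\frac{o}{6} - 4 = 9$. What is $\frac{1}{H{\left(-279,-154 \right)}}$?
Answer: $- \frac{1}{1407} \approx -0.00071073$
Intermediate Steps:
$o = 78$ ($o = 24 + 6 \cdot 9 = 24 + 54 = 78$)
$H{\left(v,g \right)} = 546 + 7 v$ ($H{\left(v,g \right)} = \left(78 + v\right) 7 = 546 + 7 v$)
$\frac{1}{H{\left(-279,-154 \right)}} = \frac{1}{546 + 7 \left(-279\right)} = \frac{1}{546 - 1953} = \frac{1}{-1407} = - \frac{1}{1407}$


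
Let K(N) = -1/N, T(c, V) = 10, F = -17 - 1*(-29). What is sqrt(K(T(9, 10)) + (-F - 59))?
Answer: 3*I*sqrt(790)/10 ≈ 8.4321*I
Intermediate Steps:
F = 12 (F = -17 + 29 = 12)
sqrt(K(T(9, 10)) + (-F - 59)) = sqrt(-1/10 + (-1*12 - 59)) = sqrt(-1*1/10 + (-12 - 59)) = sqrt(-1/10 - 71) = sqrt(-711/10) = 3*I*sqrt(790)/10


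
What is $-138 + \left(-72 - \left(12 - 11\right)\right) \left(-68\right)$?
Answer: $4826$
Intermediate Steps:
$-138 + \left(-72 - \left(12 - 11\right)\right) \left(-68\right) = -138 + \left(-72 - 1\right) \left(-68\right) = -138 - -4964 = -138 + 4964 = 4826$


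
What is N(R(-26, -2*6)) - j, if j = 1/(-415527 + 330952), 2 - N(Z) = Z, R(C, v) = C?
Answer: 2368101/84575 ≈ 28.000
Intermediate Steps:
N(Z) = 2 - Z
j = -1/84575 (j = 1/(-84575) = -1/84575 ≈ -1.1824e-5)
N(R(-26, -2*6)) - j = (2 - 1*(-26)) - 1*(-1/84575) = (2 + 26) + 1/84575 = 28 + 1/84575 = 2368101/84575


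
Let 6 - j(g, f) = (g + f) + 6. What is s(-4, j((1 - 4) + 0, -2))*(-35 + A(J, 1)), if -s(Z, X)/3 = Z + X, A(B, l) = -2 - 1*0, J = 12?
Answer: 111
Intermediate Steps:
A(B, l) = -2 (A(B, l) = -2 + 0 = -2)
j(g, f) = -f - g (j(g, f) = 6 - ((g + f) + 6) = 6 - ((f + g) + 6) = 6 - (6 + f + g) = 6 + (-6 - f - g) = -f - g)
s(Z, X) = -3*X - 3*Z (s(Z, X) = -3*(Z + X) = -3*(X + Z) = -3*X - 3*Z)
s(-4, j((1 - 4) + 0, -2))*(-35 + A(J, 1)) = (-3*(-1*(-2) - ((1 - 4) + 0)) - 3*(-4))*(-35 - 2) = (-3*(2 - (-3 + 0)) + 12)*(-37) = (-3*(2 - 1*(-3)) + 12)*(-37) = (-3*(2 + 3) + 12)*(-37) = (-3*5 + 12)*(-37) = (-15 + 12)*(-37) = -3*(-37) = 111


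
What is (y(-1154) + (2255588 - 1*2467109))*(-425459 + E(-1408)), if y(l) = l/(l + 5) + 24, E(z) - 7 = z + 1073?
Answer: 34490010026171/383 ≈ 9.0052e+10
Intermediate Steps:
E(z) = 1080 + z (E(z) = 7 + (z + 1073) = 7 + (1073 + z) = 1080 + z)
y(l) = 24 + l/(5 + l) (y(l) = l/(5 + l) + 24 = 24 + l/(5 + l))
(y(-1154) + (2255588 - 1*2467109))*(-425459 + E(-1408)) = (5*(24 + 5*(-1154))/(5 - 1154) + (2255588 - 1*2467109))*(-425459 + (1080 - 1408)) = (5*(24 - 5770)/(-1149) + (2255588 - 2467109))*(-425459 - 328) = (5*(-1/1149)*(-5746) - 211521)*(-425787) = (28730/1149 - 211521)*(-425787) = -243008899/1149*(-425787) = 34490010026171/383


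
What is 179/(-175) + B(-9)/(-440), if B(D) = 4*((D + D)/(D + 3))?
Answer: -4043/3850 ≈ -1.0501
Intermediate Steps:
B(D) = 8*D/(3 + D) (B(D) = 4*((2*D)/(3 + D)) = 4*(2*D/(3 + D)) = 8*D/(3 + D))
179/(-175) + B(-9)/(-440) = 179/(-175) + (8*(-9)/(3 - 9))/(-440) = 179*(-1/175) + (8*(-9)/(-6))*(-1/440) = -179/175 + (8*(-9)*(-⅙))*(-1/440) = -179/175 + 12*(-1/440) = -179/175 - 3/110 = -4043/3850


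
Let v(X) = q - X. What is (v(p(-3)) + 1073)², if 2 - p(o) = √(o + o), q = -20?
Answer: (1051 + I*√6)² ≈ 1.1046e+6 + 5149.0*I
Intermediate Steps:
p(o) = 2 - √2*√o (p(o) = 2 - √(o + o) = 2 - √(2*o) = 2 - √2*√o)
v(X) = -20 - X
(v(p(-3)) + 1073)² = ((-20 - (2 - √2*√(-3))) + 1073)² = ((-20 - (2 - √2*I*√3)) + 1073)² = ((-20 - (2 - I*√6)) + 1073)² = ((-20 + (-2 + I*√6)) + 1073)² = ((-22 + I*√6) + 1073)² = (1051 + I*√6)²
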